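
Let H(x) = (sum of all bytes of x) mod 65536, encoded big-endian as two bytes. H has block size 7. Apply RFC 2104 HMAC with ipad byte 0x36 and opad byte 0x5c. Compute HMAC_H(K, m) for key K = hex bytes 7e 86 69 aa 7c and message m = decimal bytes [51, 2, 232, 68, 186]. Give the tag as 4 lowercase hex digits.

03c7

Key hex bytes 7e 86 69 aa 7c is 5 bytes ≤ B = 7; zero-pad to 7 bytes: K' = 7e 86 69 aa 7c 00 00.
K' ⊕ ipad = 48 b0 5f 9c 4a 36 36.  K' ⊕ opad = 22 da 35 f6 20 5c 5c.
Inner input = (K'⊕ipad) ∥ m = 48 b0 5f 9c 4a 36 36 ∥ 33 02 e8 44 ba.
Inner hash: sum = 72+176+95+156+74+54+54+51+2+232+68+186 = 1220 → 04 c4.
Outer input = (K'⊕opad) ∥ inner = 22 da 35 f6 20 5c 5c ∥ 04 c4.
Outer hash (tag): sum = 34+218+53+246+32+92+92+4+196 = 967 → 03 c7.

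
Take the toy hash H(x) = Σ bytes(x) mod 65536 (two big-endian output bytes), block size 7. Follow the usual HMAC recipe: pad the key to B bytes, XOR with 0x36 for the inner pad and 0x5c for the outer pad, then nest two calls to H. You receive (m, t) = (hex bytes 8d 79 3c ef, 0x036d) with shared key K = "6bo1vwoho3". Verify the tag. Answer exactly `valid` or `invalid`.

Key "6bo1vwoho3" = 36 62 6f 31 76 77 6f 68 6f 33 is 10 bytes > B = 7, so hash it first: H(key) = 03 9e, then zero-pad to 7 bytes: K' = 03 9e 00 00 00 00 00.
K' ⊕ ipad = 35 a8 36 36 36 36 36; K' ⊕ opad = 5f c2 5c 5c 5c 5c 5c.
Inner hash: sum = 53+168+54+54+54+54+54+141+121+60+239 = 1052 → 04 1c.
Outer hash (recomputed tag): sum = 95+194+92+92+92+92+92+4+28 = 781 → 03 0d.
Recomputed tag = 030d; claimed = 036d → mismatch.

invalid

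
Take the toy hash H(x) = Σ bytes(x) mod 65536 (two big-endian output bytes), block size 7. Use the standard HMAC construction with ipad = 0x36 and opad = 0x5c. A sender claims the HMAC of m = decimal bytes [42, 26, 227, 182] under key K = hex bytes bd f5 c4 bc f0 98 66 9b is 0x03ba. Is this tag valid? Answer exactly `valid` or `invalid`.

valid

Key hex bytes bd f5 c4 bc f0 98 66 9b is 8 bytes > B = 7, so hash it first: H(key) = 05 bb, then zero-pad to 7 bytes: K' = 05 bb 00 00 00 00 00.
K' ⊕ ipad = 33 8d 36 36 36 36 36; K' ⊕ opad = 59 e7 5c 5c 5c 5c 5c.
Inner hash: sum = 51+141+54+54+54+54+54+42+26+227+182 = 939 → 03 ab.
Outer hash (recomputed tag): sum = 89+231+92+92+92+92+92+3+171 = 954 → 03 ba.
Recomputed tag = 03ba; claimed = 03ba → match.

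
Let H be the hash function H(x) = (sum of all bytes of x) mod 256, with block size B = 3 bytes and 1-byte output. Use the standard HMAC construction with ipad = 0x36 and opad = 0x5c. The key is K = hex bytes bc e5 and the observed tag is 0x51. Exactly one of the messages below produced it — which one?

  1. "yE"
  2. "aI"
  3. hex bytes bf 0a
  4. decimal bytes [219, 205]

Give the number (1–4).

Key hex bytes bc e5 is 2 bytes ≤ B = 3; zero-pad to 3 bytes: K' = bc e5 00.
K' ⊕ ipad = 8a d3 36; K' ⊕ opad = e0 b9 5c.
m1: inner = H(8a d3 36 79 45) = 51; tag = H(e0 b9 5c 51) = 46
m2: inner = H(8a d3 36 61 49) = 3d; tag = H(e0 b9 5c 3d) = 32
m3: inner = H(8a d3 36 bf 0a) = 5c; tag = H(e0 b9 5c 5c) = 51 ← matches
m4: inner = H(8a d3 36 db cd) = 3b; tag = H(e0 b9 5c 3b) = 30

3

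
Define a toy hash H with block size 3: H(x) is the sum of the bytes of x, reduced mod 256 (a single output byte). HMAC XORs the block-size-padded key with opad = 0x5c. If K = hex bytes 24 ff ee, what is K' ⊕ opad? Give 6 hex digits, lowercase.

Key hex bytes 24 ff ee is exactly B = 3 bytes: K' = 24 ff ee.
XOR each byte with 0x5c: 24⊕5c=78, ff⊕5c=a3, ee⊕5c=b2.

78a3b2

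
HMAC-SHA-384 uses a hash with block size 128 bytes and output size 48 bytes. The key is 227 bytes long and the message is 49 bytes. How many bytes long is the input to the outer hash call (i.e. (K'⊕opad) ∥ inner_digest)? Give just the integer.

176

Key is 227 > 128 bytes, so it is hashed to 48 bytes then zero-padded to 128: |K'| = 128.
Outer input = (K'⊕opad) ∥ H(inner) → 128 + 48 = 176 bytes.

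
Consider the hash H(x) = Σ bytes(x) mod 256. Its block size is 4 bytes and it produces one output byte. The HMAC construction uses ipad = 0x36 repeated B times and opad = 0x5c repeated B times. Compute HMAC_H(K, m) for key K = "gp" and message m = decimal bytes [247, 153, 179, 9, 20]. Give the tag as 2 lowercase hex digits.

Key "gp" = 67 70 is 2 bytes ≤ B = 4; zero-pad to 4 bytes: K' = 67 70 00 00.
K' ⊕ ipad = 51 46 36 36.  K' ⊕ opad = 3b 2c 5c 5c.
Inner input = (K'⊕ipad) ∥ m = 51 46 36 36 ∥ f7 99 b3 09 14.
Inner hash: sum = 81+70+54+54+247+153+179+9+20 = 867; mod 256 = 99 → 63.
Outer input = (K'⊕opad) ∥ inner = 3b 2c 5c 5c ∥ 63.
Outer hash (tag): sum = 59+44+92+92+99 = 386; mod 256 = 130 → 82.

82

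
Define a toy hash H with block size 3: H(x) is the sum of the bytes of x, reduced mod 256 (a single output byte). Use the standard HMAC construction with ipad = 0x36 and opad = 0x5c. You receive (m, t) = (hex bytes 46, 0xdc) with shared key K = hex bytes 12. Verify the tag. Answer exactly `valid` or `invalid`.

Key hex bytes 12 is 1 byte ≤ B = 3; zero-pad to 3 bytes: K' = 12 00 00.
K' ⊕ ipad = 24 36 36; K' ⊕ opad = 4e 5c 5c.
Inner hash: sum = 36+54+54+70 = 214 → d6.
Outer hash (recomputed tag): sum = 78+92+92+214 = 476; mod 256 = 220 → dc.
Recomputed tag = dc; claimed = dc → match.

valid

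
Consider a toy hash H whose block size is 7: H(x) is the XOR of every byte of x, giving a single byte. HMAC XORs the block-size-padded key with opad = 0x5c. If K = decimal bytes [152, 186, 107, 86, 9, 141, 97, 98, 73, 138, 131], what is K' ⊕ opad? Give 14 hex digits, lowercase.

845c5c5c5c5c5c

Key decimal bytes [152, 186, 107, 86, 9, 141, 97, 98, 73, 138, 131] = 98 ba 6b 56 09 8d 61 62 49 8a 83 is 11 bytes > B = 7, so hash it first: H(key) = d8, then zero-pad to 7 bytes: K' = d8 00 00 00 00 00 00.
XOR each byte with 0x5c: d8⊕5c=84, 00⊕5c=5c, 00⊕5c=5c, 00⊕5c=5c, 00⊕5c=5c, 00⊕5c=5c, 00⊕5c=5c.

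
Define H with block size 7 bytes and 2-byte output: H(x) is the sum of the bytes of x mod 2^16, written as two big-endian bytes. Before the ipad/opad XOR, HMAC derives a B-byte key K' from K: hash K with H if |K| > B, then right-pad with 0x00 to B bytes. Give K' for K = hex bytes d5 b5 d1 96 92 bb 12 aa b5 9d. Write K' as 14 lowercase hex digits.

064c0000000000

|K| = 10 > B = 7, so first hash the key.
H(K): sum = 213+181+209+150+146+187+18+170+181+157 = 1612 → 06 4c.
Zero-pad H(K) = 06 4c to 7 bytes: K' = 06 4c 00 00 00 00 00.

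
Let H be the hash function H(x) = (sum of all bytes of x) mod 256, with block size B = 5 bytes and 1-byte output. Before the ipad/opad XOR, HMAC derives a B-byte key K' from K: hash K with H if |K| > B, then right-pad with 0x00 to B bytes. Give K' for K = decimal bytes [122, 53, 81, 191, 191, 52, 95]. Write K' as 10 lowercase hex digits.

1100000000

|K| = 7 > B = 5, so first hash the key.
H(K): sum = 122+53+81+191+191+52+95 = 785; mod 256 = 17 → 11.
Zero-pad H(K) = 11 to 5 bytes: K' = 11 00 00 00 00.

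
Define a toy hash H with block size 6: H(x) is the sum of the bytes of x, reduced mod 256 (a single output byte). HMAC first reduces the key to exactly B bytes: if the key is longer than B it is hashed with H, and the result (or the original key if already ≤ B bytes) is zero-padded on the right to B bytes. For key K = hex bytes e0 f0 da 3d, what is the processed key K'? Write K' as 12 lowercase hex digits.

Key hex bytes e0 f0 da 3d is 4 bytes ≤ B = 6; zero-pad to 6 bytes: K' = e0 f0 da 3d 00 00.

e0f0da3d0000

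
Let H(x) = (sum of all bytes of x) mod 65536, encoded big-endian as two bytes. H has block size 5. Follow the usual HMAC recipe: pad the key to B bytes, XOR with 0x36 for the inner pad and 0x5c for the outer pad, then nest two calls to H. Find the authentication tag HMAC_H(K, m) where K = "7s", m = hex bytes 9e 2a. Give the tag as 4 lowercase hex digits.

025f

Key "7s" = 37 73 is 2 bytes ≤ B = 5; zero-pad to 5 bytes: K' = 37 73 00 00 00.
K' ⊕ ipad = 01 45 36 36 36.  K' ⊕ opad = 6b 2f 5c 5c 5c.
Inner input = (K'⊕ipad) ∥ m = 01 45 36 36 36 ∥ 9e 2a.
Inner hash: sum = 1+69+54+54+54+158+42 = 432 → 01 b0.
Outer input = (K'⊕opad) ∥ inner = 6b 2f 5c 5c 5c ∥ 01 b0.
Outer hash (tag): sum = 107+47+92+92+92+1+176 = 607 → 02 5f.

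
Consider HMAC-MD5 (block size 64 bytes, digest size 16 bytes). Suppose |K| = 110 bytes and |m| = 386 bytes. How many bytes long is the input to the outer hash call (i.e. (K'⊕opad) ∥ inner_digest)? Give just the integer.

Key is 110 > 64 bytes, so it is hashed to 16 bytes then zero-padded to 64: |K'| = 64.
Outer input = (K'⊕opad) ∥ H(inner) → 64 + 16 = 80 bytes.

80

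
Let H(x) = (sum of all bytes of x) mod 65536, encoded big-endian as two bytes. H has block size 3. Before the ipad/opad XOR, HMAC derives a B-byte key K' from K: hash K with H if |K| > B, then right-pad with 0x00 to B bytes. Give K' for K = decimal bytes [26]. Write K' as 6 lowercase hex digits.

1a0000

Key decimal bytes [26] = 1a is 1 byte ≤ B = 3; zero-pad to 3 bytes: K' = 1a 00 00.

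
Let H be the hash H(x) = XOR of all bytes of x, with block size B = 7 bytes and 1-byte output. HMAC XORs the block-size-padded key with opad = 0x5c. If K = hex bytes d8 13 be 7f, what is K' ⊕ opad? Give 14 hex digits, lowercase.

844fe2235c5c5c

Key hex bytes d8 13 be 7f is 4 bytes ≤ B = 7; zero-pad to 7 bytes: K' = d8 13 be 7f 00 00 00.
XOR each byte with 0x5c: d8⊕5c=84, 13⊕5c=4f, be⊕5c=e2, 7f⊕5c=23, 00⊕5c=5c, 00⊕5c=5c, 00⊕5c=5c.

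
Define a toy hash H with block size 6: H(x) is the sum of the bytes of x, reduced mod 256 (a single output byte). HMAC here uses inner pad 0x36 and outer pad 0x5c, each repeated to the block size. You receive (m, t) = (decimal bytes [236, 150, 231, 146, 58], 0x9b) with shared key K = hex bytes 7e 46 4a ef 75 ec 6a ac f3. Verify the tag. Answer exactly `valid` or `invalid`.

valid

Key hex bytes 7e 46 4a ef 75 ec 6a ac f3 is 9 bytes > B = 6, so hash it first: H(key) = 67, then zero-pad to 6 bytes: K' = 67 00 00 00 00 00.
K' ⊕ ipad = 51 36 36 36 36 36; K' ⊕ opad = 3b 5c 5c 5c 5c 5c.
Inner hash: sum = 81+54+54+54+54+54+236+150+231+146+58 = 1172; mod 256 = 148 → 94.
Outer hash (recomputed tag): sum = 59+92+92+92+92+92+148 = 667; mod 256 = 155 → 9b.
Recomputed tag = 9b; claimed = 9b → match.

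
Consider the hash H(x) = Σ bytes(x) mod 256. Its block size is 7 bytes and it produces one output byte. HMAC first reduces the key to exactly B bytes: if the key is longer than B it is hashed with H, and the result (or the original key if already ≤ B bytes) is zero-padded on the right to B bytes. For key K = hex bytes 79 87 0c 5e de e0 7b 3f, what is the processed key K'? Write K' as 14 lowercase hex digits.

e2000000000000

|K| = 8 > B = 7, so first hash the key.
H(K): sum = 121+135+12+94+222+224+123+63 = 994; mod 256 = 226 → e2.
Zero-pad H(K) = e2 to 7 bytes: K' = e2 00 00 00 00 00 00.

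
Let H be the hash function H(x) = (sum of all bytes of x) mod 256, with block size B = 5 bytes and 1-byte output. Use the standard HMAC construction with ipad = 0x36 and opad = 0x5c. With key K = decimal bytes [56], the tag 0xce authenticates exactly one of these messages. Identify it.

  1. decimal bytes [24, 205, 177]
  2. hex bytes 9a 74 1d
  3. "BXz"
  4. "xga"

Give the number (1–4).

Key decimal bytes [56] = 38 is 1 byte ≤ B = 5; zero-pad to 5 bytes: K' = 38 00 00 00 00.
K' ⊕ ipad = 0e 36 36 36 36; K' ⊕ opad = 64 5c 5c 5c 5c.
m1: inner = H(0e 36 36 36 36 18 cd b1) = 7c; tag = H(64 5c 5c 5c 5c 7c) = 50
m2: inner = H(0e 36 36 36 36 9a 74 1d) = 11; tag = H(64 5c 5c 5c 5c 11) = e5
m3: inner = H(0e 36 36 36 36 42 58 7a) = fa; tag = H(64 5c 5c 5c 5c fa) = ce ← matches
m4: inner = H(0e 36 36 36 36 78 67 61) = 26; tag = H(64 5c 5c 5c 5c 26) = fa

3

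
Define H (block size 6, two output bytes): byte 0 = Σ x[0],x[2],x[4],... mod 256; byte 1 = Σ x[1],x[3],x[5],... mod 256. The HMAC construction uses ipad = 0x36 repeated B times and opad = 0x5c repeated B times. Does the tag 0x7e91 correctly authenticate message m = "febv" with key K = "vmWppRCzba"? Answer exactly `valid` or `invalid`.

Key "vmWppRCzba" = 76 6d 57 70 70 52 43 7a 62 61 is 10 bytes > B = 6, so hash it first: H(key) = e2 0a, then zero-pad to 6 bytes: K' = e2 0a 00 00 00 00.
K' ⊕ ipad = d4 3c 36 36 36 36; K' ⊕ opad = be 56 5c 5c 5c 5c.
Inner hash: even-index sum = 520 mod 256 = 8; odd-index sum = 387 mod 256 = 131 → 08 83.
Outer hash (recomputed tag): even-index sum = 382 mod 256 = 126; odd-index sum = 401 mod 256 = 145 → 7e 91.
Recomputed tag = 7e91; claimed = 7e91 → match.

valid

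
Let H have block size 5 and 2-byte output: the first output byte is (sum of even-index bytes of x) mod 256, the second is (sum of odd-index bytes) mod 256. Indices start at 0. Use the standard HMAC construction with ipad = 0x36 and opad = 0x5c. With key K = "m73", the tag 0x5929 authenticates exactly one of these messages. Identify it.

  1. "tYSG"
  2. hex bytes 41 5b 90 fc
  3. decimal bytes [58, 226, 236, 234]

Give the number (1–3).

Key "m73" = 6d 37 33 is 3 bytes ≤ B = 5; zero-pad to 5 bytes: K' = 6d 37 33 00 00.
K' ⊕ ipad = 5b 01 05 36 36; K' ⊕ opad = 31 6b 6f 5c 5c.
m1: inner = H(5b 01 05 36 36 74 59 53 47) = 36 fe; tag = H(31 6b 6f 5c 5c 36 fe) = fafd
m2: inner = H(5b 01 05 36 36 41 5b 90 fc) = ed 08; tag = H(31 6b 6f 5c 5c ed 08) = 04b4
m3: inner = H(5b 01 05 36 36 3a e2 ec ea) = 62 5d; tag = H(31 6b 6f 5c 5c 62 5d) = 5929 ← matches

3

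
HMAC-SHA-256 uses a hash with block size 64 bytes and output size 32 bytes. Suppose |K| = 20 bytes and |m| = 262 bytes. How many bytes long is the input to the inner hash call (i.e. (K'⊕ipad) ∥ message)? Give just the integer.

Key is 20 ≤ 64 bytes, zero-padded: |K'| = 64.
Inner input = (K'⊕ipad) ∥ m → 64 + 262 = 326 bytes.

326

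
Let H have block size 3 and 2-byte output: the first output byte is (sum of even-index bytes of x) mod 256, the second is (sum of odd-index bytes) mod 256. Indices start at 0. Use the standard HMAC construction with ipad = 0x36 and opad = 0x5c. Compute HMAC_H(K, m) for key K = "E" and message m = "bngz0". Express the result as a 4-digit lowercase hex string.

a4ed

Key "E" = 45 is 1 byte ≤ B = 3; zero-pad to 3 bytes: K' = 45 00 00.
K' ⊕ ipad = 73 36 36.  K' ⊕ opad = 19 5c 5c.
Inner input = (K'⊕ipad) ∥ m = 73 36 36 ∥ 62 6e 67 7a 30.
Inner hash: even-index sum = 401 mod 256 = 145; odd-index sum = 303 mod 256 = 47 → 91 2f.
Outer input = (K'⊕opad) ∥ inner = 19 5c 5c ∥ 91 2f.
Outer hash (tag): even-index sum = 164 mod 256 = 164; odd-index sum = 237 mod 256 = 237 → a4 ed.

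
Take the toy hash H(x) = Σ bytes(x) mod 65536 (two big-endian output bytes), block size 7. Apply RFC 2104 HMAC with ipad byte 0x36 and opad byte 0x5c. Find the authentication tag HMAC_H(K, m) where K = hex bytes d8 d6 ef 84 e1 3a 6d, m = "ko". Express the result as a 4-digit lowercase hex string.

0463

Key hex bytes d8 d6 ef 84 e1 3a 6d is exactly B = 7 bytes: K' = d8 d6 ef 84 e1 3a 6d.
K' ⊕ ipad = ee e0 d9 b2 d7 0c 5b.  K' ⊕ opad = 84 8a b3 d8 bd 66 31.
Inner input = (K'⊕ipad) ∥ m = ee e0 d9 b2 d7 0c 5b ∥ 6b 6f.
Inner hash: sum = 238+224+217+178+215+12+91+107+111 = 1393 → 05 71.
Outer input = (K'⊕opad) ∥ inner = 84 8a b3 d8 bd 66 31 ∥ 05 71.
Outer hash (tag): sum = 132+138+179+216+189+102+49+5+113 = 1123 → 04 63.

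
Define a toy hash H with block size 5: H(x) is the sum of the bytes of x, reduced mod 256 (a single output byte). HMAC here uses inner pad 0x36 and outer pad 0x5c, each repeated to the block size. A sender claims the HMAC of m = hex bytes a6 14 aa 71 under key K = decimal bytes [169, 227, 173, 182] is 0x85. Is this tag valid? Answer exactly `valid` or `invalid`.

Key decimal bytes [169, 227, 173, 182] = a9 e3 ad b6 is 4 bytes ≤ B = 5; zero-pad to 5 bytes: K' = a9 e3 ad b6 00.
K' ⊕ ipad = 9f d5 9b 80 36; K' ⊕ opad = f5 bf f1 ea 5c.
Inner hash: sum = 159+213+155+128+54+166+20+170+113 = 1178; mod 256 = 154 → 9a.
Outer hash (recomputed tag): sum = 245+191+241+234+92+154 = 1157; mod 256 = 133 → 85.
Recomputed tag = 85; claimed = 85 → match.

valid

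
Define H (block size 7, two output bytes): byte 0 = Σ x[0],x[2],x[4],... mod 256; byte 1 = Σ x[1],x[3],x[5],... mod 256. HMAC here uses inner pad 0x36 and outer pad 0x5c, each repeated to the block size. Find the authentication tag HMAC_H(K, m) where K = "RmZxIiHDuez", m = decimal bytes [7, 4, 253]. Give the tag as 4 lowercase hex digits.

Key "RmZxIiHDuez" = 52 6d 5a 78 49 69 48 44 75 65 7a is 11 bytes > B = 7, so hash it first: H(key) = 2c f7, then zero-pad to 7 bytes: K' = 2c f7 00 00 00 00 00.
K' ⊕ ipad = 1a c1 36 36 36 36 36.  K' ⊕ opad = 70 ab 5c 5c 5c 5c 5c.
Inner input = (K'⊕ipad) ∥ m = 1a c1 36 36 36 36 36 ∥ 07 04 fd.
Inner hash: even-index sum = 192 mod 256 = 192; odd-index sum = 561 mod 256 = 49 → c0 31.
Outer input = (K'⊕opad) ∥ inner = 70 ab 5c 5c 5c 5c 5c ∥ c0 31.
Outer hash (tag): even-index sum = 437 mod 256 = 181; odd-index sum = 547 mod 256 = 35 → b5 23.

b523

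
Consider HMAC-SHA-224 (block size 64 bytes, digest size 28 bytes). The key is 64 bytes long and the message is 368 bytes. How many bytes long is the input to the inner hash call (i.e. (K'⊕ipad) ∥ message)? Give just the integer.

Key is 64 ≤ 64 bytes, zero-padded: |K'| = 64.
Inner input = (K'⊕ipad) ∥ m → 64 + 368 = 432 bytes.

432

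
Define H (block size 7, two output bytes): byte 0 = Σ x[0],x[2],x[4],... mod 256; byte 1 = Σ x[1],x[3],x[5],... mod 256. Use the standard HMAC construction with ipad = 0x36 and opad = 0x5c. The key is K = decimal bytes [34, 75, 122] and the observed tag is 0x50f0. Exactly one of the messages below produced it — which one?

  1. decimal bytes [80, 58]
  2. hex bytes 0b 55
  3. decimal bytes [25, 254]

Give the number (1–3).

2

Key decimal bytes [34, 75, 122] = 22 4b 7a is 3 bytes ≤ B = 7; zero-pad to 7 bytes: K' = 22 4b 7a 00 00 00 00.
K' ⊕ ipad = 14 7d 4c 36 36 36 36; K' ⊕ opad = 7e 17 26 5c 5c 5c 5c.
m1: inner = H(14 7d 4c 36 36 36 36 50 3a) = 06 39; tag = H(7e 17 26 5c 5c 5c 5c 06 39) = 95d5
m2: inner = H(14 7d 4c 36 36 36 36 0b 55) = 21 f4; tag = H(7e 17 26 5c 5c 5c 5c 21 f4) = 50f0 ← matches
m3: inner = H(14 7d 4c 36 36 36 36 19 fe) = ca 02; tag = H(7e 17 26 5c 5c 5c 5c ca 02) = 5e99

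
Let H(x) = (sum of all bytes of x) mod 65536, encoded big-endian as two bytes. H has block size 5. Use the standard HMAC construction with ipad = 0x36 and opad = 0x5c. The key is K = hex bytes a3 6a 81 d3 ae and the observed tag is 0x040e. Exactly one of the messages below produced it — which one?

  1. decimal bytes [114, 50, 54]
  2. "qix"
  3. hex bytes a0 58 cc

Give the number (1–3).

2

Key hex bytes a3 6a 81 d3 ae is exactly B = 5 bytes: K' = a3 6a 81 d3 ae.
K' ⊕ ipad = 95 5c b7 e5 98; K' ⊕ opad = ff 36 dd 8f f2.
m1: inner = H(95 5c b7 e5 98 72 32 36) = 03 ff; tag = H(ff 36 dd 8f f2 03 ff) = 0495
m2: inner = H(95 5c b7 e5 98 71 69 78) = 04 77; tag = H(ff 36 dd 8f f2 04 77) = 040e ← matches
m3: inner = H(95 5c b7 e5 98 a0 58 cc) = 04 e9; tag = H(ff 36 dd 8f f2 04 e9) = 0480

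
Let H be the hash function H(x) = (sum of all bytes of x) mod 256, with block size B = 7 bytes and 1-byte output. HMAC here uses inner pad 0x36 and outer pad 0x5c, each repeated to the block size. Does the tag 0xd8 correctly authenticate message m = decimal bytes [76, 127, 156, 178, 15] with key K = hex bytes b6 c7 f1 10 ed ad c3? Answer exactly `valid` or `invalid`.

Key hex bytes b6 c7 f1 10 ed ad c3 is exactly B = 7 bytes: K' = b6 c7 f1 10 ed ad c3.
K' ⊕ ipad = 80 f1 c7 26 db 9b f5; K' ⊕ opad = ea 9b ad 4c b1 f1 9f.
Inner hash: sum = 128+241+199+38+219+155+245+76+127+156+178+15 = 1777; mod 256 = 241 → f1.
Outer hash (recomputed tag): sum = 234+155+173+76+177+241+159+241 = 1456; mod 256 = 176 → b0.
Recomputed tag = b0; claimed = d8 → mismatch.

invalid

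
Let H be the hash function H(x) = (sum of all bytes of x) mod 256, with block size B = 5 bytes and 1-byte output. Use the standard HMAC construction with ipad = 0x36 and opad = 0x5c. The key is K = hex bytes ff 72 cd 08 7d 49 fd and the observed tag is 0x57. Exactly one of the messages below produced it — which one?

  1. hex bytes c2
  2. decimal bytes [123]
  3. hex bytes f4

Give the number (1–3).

2

Key hex bytes ff 72 cd 08 7d 49 fd is 7 bytes > B = 5, so hash it first: H(key) = 09, then zero-pad to 5 bytes: K' = 09 00 00 00 00.
K' ⊕ ipad = 3f 36 36 36 36; K' ⊕ opad = 55 5c 5c 5c 5c.
m1: inner = H(3f 36 36 36 36 c2) = d9; tag = H(55 5c 5c 5c 5c d9) = 9e
m2: inner = H(3f 36 36 36 36 7b) = 92; tag = H(55 5c 5c 5c 5c 92) = 57 ← matches
m3: inner = H(3f 36 36 36 36 f4) = 0b; tag = H(55 5c 5c 5c 5c 0b) = d0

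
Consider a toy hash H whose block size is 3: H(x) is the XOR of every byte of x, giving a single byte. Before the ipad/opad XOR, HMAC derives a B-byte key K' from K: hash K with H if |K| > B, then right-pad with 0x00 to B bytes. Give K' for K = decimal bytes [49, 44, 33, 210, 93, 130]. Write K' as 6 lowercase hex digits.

|K| = 6 > B = 3, so first hash the key.
H(K): XOR 31⊕2c⊕21⊕d2⊕5d⊕82 = 31.
Zero-pad H(K) = 31 to 3 bytes: K' = 31 00 00.

310000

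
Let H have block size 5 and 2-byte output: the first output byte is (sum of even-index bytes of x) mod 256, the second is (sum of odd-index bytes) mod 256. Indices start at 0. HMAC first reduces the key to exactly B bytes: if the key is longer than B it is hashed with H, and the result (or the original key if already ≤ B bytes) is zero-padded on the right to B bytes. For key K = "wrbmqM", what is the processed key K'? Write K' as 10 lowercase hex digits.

4a2c000000

|K| = 6 > B = 5, so first hash the key.
H(K): even-index sum = 330 mod 256 = 74; odd-index sum = 300 mod 256 = 44 → 4a 2c.
Zero-pad H(K) = 4a 2c to 5 bytes: K' = 4a 2c 00 00 00.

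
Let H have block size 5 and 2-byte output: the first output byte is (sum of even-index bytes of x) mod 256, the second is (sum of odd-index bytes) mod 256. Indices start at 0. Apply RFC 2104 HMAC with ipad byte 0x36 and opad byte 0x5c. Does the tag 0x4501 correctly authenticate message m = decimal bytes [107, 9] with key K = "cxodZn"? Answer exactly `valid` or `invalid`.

Key "cxodZn" = 63 78 6f 64 5a 6e is 6 bytes > B = 5, so hash it first: H(key) = 2c 4a, then zero-pad to 5 bytes: K' = 2c 4a 00 00 00.
K' ⊕ ipad = 1a 7c 36 36 36; K' ⊕ opad = 70 16 5c 5c 5c.
Inner hash: even-index sum = 143 mod 256 = 143; odd-index sum = 285 mod 256 = 29 → 8f 1d.
Outer hash (recomputed tag): even-index sum = 325 mod 256 = 69; odd-index sum = 257 mod 256 = 1 → 45 01.
Recomputed tag = 4501; claimed = 4501 → match.

valid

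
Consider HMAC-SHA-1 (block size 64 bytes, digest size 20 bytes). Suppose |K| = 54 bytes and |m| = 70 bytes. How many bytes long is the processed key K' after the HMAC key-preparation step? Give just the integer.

Key is 54 ≤ 64 bytes, zero-padded: |K'| = 64.

64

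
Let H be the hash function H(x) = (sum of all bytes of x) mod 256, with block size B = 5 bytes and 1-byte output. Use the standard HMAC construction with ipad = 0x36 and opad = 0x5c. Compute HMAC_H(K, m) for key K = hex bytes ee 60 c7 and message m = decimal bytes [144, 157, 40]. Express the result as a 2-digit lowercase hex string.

21

Key hex bytes ee 60 c7 is 3 bytes ≤ B = 5; zero-pad to 5 bytes: K' = ee 60 c7 00 00.
K' ⊕ ipad = d8 56 f1 36 36.  K' ⊕ opad = b2 3c 9b 5c 5c.
Inner input = (K'⊕ipad) ∥ m = d8 56 f1 36 36 ∥ 90 9d 28.
Inner hash: sum = 216+86+241+54+54+144+157+40 = 992; mod 256 = 224 → e0.
Outer input = (K'⊕opad) ∥ inner = b2 3c 9b 5c 5c ∥ e0.
Outer hash (tag): sum = 178+60+155+92+92+224 = 801; mod 256 = 33 → 21.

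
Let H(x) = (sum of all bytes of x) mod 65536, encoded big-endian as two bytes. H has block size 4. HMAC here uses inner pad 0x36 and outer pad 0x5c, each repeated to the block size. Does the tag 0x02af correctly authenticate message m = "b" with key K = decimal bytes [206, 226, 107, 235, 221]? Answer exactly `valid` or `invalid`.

valid

Key decimal bytes [206, 226, 107, 235, 221] = ce e2 6b eb dd is 5 bytes > B = 4, so hash it first: H(key) = 03 e3, then zero-pad to 4 bytes: K' = 03 e3 00 00.
K' ⊕ ipad = 35 d5 36 36; K' ⊕ opad = 5f bf 5c 5c.
Inner hash: sum = 53+213+54+54+98 = 472 → 01 d8.
Outer hash (recomputed tag): sum = 95+191+92+92+1+216 = 687 → 02 af.
Recomputed tag = 02af; claimed = 02af → match.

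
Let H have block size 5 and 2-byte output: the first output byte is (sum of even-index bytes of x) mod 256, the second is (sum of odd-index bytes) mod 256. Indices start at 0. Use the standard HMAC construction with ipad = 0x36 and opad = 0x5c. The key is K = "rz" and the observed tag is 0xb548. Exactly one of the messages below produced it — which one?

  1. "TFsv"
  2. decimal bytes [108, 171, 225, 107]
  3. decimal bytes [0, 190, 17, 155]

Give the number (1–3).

2

Key "rz" = 72 7a is 2 bytes ≤ B = 5; zero-pad to 5 bytes: K' = 72 7a 00 00 00.
K' ⊕ ipad = 44 4c 36 36 36; K' ⊕ opad = 2e 26 5c 5c 5c.
m1: inner = H(44 4c 36 36 36 54 46 73 76) = 6c 49; tag = H(2e 26 5c 5c 5c 6c 49) = 2fee
m2: inner = H(44 4c 36 36 36 6c ab e1 6b) = c6 cf; tag = H(2e 26 5c 5c 5c c6 cf) = b548 ← matches
m3: inner = H(44 4c 36 36 36 00 be 11 9b) = 09 93; tag = H(2e 26 5c 5c 5c 09 93) = 798b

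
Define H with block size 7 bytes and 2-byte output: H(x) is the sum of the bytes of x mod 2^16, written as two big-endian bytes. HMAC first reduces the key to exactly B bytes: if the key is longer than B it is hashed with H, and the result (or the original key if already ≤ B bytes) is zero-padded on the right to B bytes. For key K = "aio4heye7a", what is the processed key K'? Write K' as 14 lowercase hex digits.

|K| = 10 > B = 7, so first hash the key.
H(K): sum = 97+105+111+52+104+101+121+101+55+97 = 944 → 03 b0.
Zero-pad H(K) = 03 b0 to 7 bytes: K' = 03 b0 00 00 00 00 00.

03b00000000000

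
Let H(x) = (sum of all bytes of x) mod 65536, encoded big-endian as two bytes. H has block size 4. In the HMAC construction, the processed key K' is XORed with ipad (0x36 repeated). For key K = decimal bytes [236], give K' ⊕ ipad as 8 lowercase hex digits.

da363636

Key decimal bytes [236] = ec is 1 byte ≤ B = 4; zero-pad to 4 bytes: K' = ec 00 00 00.
XOR each byte with 0x36: ec⊕36=da, 00⊕36=36, 00⊕36=36, 00⊕36=36.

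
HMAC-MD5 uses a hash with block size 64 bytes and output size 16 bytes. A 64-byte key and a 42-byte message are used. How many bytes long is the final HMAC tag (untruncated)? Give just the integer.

The tag is one MD5 digest: 16 bytes.

16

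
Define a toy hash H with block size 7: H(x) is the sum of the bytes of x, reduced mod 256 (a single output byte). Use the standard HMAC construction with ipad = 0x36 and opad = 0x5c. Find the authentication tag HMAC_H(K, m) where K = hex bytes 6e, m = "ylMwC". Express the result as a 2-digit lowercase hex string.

Key hex bytes 6e is 1 byte ≤ B = 7; zero-pad to 7 bytes: K' = 6e 00 00 00 00 00 00.
K' ⊕ ipad = 58 36 36 36 36 36 36.  K' ⊕ opad = 32 5c 5c 5c 5c 5c 5c.
Inner input = (K'⊕ipad) ∥ m = 58 36 36 36 36 36 36 ∥ 79 6c 4d 77 43.
Inner hash: sum = 88+54+54+54+54+54+54+121+108+77+119+67 = 904; mod 256 = 136 → 88.
Outer input = (K'⊕opad) ∥ inner = 32 5c 5c 5c 5c 5c 5c ∥ 88.
Outer hash (tag): sum = 50+92+92+92+92+92+92+136 = 738; mod 256 = 226 → e2.

e2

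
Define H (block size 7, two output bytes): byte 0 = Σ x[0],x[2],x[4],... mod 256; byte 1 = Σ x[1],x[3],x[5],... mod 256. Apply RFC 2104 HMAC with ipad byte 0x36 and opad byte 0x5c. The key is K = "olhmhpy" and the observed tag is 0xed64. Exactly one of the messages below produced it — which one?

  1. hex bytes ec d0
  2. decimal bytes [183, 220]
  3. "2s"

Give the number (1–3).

Key "olhmhpy" = 6f 6c 68 6d 68 70 79 is exactly B = 7 bytes: K' = 6f 6c 68 6d 68 70 79.
K' ⊕ ipad = 59 5a 5e 5b 5e 46 4f; K' ⊕ opad = 33 30 34 31 34 2c 25.
m1: inner = H(59 5a 5e 5b 5e 46 4f ec d0) = 34 e7; tag = H(33 30 34 31 34 2c 25 34 e7) = a7c1
m2: inner = H(59 5a 5e 5b 5e 46 4f b7 dc) = 40 b2; tag = H(33 30 34 31 34 2c 25 40 b2) = 72cd
m3: inner = H(59 5a 5e 5b 5e 46 4f 32 73) = d7 2d; tag = H(33 30 34 31 34 2c 25 d7 2d) = ed64 ← matches

3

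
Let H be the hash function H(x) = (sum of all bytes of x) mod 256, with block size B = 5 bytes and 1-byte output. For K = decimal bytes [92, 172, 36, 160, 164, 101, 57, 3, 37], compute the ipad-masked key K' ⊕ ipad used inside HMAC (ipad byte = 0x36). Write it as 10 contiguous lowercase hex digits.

0036363636

Key decimal bytes [92, 172, 36, 160, 164, 101, 57, 3, 37] = 5c ac 24 a0 a4 65 39 03 25 is 9 bytes > B = 5, so hash it first: H(key) = 36, then zero-pad to 5 bytes: K' = 36 00 00 00 00.
XOR each byte with 0x36: 36⊕36=00, 00⊕36=36, 00⊕36=36, 00⊕36=36, 00⊕36=36.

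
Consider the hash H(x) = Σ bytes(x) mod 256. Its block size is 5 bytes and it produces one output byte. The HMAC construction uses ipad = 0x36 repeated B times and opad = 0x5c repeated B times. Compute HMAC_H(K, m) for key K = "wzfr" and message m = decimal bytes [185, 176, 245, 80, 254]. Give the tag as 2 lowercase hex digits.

18

Key "wzfr" = 77 7a 66 72 is 4 bytes ≤ B = 5; zero-pad to 5 bytes: K' = 77 7a 66 72 00.
K' ⊕ ipad = 41 4c 50 44 36.  K' ⊕ opad = 2b 26 3a 2e 5c.
Inner input = (K'⊕ipad) ∥ m = 41 4c 50 44 36 ∥ b9 b0 f5 50 fe.
Inner hash: sum = 65+76+80+68+54+185+176+245+80+254 = 1283; mod 256 = 3 → 03.
Outer input = (K'⊕opad) ∥ inner = 2b 26 3a 2e 5c ∥ 03.
Outer hash (tag): sum = 43+38+58+46+92+3 = 280; mod 256 = 24 → 18.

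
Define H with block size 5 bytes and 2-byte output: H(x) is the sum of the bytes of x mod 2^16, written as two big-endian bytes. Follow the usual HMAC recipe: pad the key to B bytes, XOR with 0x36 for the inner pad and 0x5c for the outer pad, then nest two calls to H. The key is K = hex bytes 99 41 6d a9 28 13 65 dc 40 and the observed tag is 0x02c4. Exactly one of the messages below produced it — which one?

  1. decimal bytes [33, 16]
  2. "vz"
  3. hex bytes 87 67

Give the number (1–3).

Key hex bytes 99 41 6d a9 28 13 65 dc 40 is 9 bytes > B = 5, so hash it first: H(key) = 03 ac, then zero-pad to 5 bytes: K' = 03 ac 00 00 00.
K' ⊕ ipad = 35 9a 36 36 36; K' ⊕ opad = 5f f0 5c 5c 5c.
m1: inner = H(35 9a 36 36 36 21 10) = 01 a2; tag = H(5f f0 5c 5c 5c 01 a2) = 0306
m2: inner = H(35 9a 36 36 36 76 7a) = 02 61; tag = H(5f f0 5c 5c 5c 02 61) = 02c6
m3: inner = H(35 9a 36 36 36 87 67) = 02 5f; tag = H(5f f0 5c 5c 5c 02 5f) = 02c4 ← matches

3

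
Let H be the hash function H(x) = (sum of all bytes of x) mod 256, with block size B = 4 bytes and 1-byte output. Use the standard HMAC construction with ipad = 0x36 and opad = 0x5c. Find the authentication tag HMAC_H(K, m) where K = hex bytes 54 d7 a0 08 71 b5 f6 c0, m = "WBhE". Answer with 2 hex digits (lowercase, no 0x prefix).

88

Key hex bytes 54 d7 a0 08 71 b5 f6 c0 is 8 bytes > B = 4, so hash it first: H(key) = af, then zero-pad to 4 bytes: K' = af 00 00 00.
K' ⊕ ipad = 99 36 36 36.  K' ⊕ opad = f3 5c 5c 5c.
Inner input = (K'⊕ipad) ∥ m = 99 36 36 36 ∥ 57 42 68 45.
Inner hash: sum = 153+54+54+54+87+66+104+69 = 641; mod 256 = 129 → 81.
Outer input = (K'⊕opad) ∥ inner = f3 5c 5c 5c ∥ 81.
Outer hash (tag): sum = 243+92+92+92+129 = 648; mod 256 = 136 → 88.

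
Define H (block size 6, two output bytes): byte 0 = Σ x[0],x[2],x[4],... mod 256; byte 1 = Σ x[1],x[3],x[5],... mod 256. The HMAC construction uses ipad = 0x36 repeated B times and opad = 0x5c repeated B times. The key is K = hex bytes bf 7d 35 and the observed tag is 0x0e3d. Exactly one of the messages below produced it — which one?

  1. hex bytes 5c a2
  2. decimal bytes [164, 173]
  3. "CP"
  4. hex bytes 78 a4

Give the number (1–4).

Key hex bytes bf 7d 35 is 3 bytes ≤ B = 6; zero-pad to 6 bytes: K' = bf 7d 35 00 00 00.
K' ⊕ ipad = 89 4b 03 36 36 36; K' ⊕ opad = e3 21 69 5c 5c 5c.
m1: inner = H(89 4b 03 36 36 36 5c a2) = 1e 59; tag = H(e3 21 69 5c 5c 5c 1e 59) = c632
m2: inner = H(89 4b 03 36 36 36 a4 ad) = 66 64; tag = H(e3 21 69 5c 5c 5c 66 64) = 0e3d ← matches
m3: inner = H(89 4b 03 36 36 36 43 50) = 05 07; tag = H(e3 21 69 5c 5c 5c 05 07) = ade0
m4: inner = H(89 4b 03 36 36 36 78 a4) = 3a 5b; tag = H(e3 21 69 5c 5c 5c 3a 5b) = e234

2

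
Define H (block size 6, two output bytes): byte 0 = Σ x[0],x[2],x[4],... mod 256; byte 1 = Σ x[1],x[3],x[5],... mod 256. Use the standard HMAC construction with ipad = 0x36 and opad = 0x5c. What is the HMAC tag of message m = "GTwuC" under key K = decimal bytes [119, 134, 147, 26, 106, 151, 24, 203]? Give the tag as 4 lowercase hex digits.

af7f

Key decimal bytes [119, 134, 147, 26, 106, 151, 24, 203] = 77 86 93 1a 6a 97 18 cb is 8 bytes > B = 6, so hash it first: H(key) = 8c 02, then zero-pad to 6 bytes: K' = 8c 02 00 00 00 00.
K' ⊕ ipad = ba 34 36 36 36 36.  K' ⊕ opad = d0 5e 5c 5c 5c 5c.
Inner input = (K'⊕ipad) ∥ m = ba 34 36 36 36 36 ∥ 47 54 77 75 43.
Inner hash: even-index sum = 551 mod 256 = 39; odd-index sum = 361 mod 256 = 105 → 27 69.
Outer input = (K'⊕opad) ∥ inner = d0 5e 5c 5c 5c 5c ∥ 27 69.
Outer hash (tag): even-index sum = 431 mod 256 = 175; odd-index sum = 383 mod 256 = 127 → af 7f.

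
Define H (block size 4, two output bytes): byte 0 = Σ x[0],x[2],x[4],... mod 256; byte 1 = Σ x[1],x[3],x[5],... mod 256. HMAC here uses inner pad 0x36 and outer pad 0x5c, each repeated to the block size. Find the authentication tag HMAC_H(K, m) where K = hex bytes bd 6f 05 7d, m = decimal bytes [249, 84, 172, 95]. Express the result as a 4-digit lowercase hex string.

9dab

Key hex bytes bd 6f 05 7d is exactly B = 4 bytes: K' = bd 6f 05 7d.
K' ⊕ ipad = 8b 59 33 4b.  K' ⊕ opad = e1 33 59 21.
Inner input = (K'⊕ipad) ∥ m = 8b 59 33 4b ∥ f9 54 ac 5f.
Inner hash: even-index sum = 611 mod 256 = 99; odd-index sum = 343 mod 256 = 87 → 63 57.
Outer input = (K'⊕opad) ∥ inner = e1 33 59 21 ∥ 63 57.
Outer hash (tag): even-index sum = 413 mod 256 = 157; odd-index sum = 171 mod 256 = 171 → 9d ab.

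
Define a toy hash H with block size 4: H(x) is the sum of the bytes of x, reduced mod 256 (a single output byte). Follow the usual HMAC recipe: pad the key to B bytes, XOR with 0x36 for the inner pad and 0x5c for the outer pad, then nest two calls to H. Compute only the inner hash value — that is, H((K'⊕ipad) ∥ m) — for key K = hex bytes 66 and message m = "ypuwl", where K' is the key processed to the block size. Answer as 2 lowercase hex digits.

33

Key hex bytes 66 is 1 byte ≤ B = 4; zero-pad to 4 bytes: K' = 66 00 00 00.
K' ⊕ ipad = 50 36 36 36.
Inner input = 50 36 36 36 ∥ 79 70 75 77 6c.
Inner hash: sum = 80+54+54+54+121+112+117+119+108 = 819; mod 256 = 51 → 33.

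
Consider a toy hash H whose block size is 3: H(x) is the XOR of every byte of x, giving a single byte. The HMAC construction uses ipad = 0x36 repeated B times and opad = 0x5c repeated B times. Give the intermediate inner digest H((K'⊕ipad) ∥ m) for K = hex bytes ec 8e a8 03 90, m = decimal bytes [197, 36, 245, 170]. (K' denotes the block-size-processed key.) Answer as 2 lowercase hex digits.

Key hex bytes ec 8e a8 03 90 is 5 bytes > B = 3, so hash it first: H(key) = 59, then zero-pad to 3 bytes: K' = 59 00 00.
K' ⊕ ipad = 6f 36 36.
Inner input = 6f 36 36 ∥ c5 24 f5 aa.
Inner hash: XOR 6f⊕36⊕36⊕c5⊕24⊕f5⊕aa = d1.

d1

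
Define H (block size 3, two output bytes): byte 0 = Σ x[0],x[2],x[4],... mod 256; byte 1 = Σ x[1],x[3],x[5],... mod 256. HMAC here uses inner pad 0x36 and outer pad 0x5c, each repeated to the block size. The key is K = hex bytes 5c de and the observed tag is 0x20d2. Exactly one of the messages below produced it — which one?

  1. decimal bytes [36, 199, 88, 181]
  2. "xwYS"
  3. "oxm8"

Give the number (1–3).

Key hex bytes 5c de is 2 bytes ≤ B = 3; zero-pad to 3 bytes: K' = 5c de 00.
K' ⊕ ipad = 6a e8 36; K' ⊕ opad = 00 82 5c.
m1: inner = H(6a e8 36 24 c7 58 b5) = 1c 64; tag = H(00 82 5c 1c 64) = c09e
m2: inner = H(6a e8 36 78 77 59 53) = 6a b9; tag = H(00 82 5c 6a b9) = 15ec
m3: inner = H(6a e8 36 6f 78 6d 38) = 50 c4; tag = H(00 82 5c 50 c4) = 20d2 ← matches

3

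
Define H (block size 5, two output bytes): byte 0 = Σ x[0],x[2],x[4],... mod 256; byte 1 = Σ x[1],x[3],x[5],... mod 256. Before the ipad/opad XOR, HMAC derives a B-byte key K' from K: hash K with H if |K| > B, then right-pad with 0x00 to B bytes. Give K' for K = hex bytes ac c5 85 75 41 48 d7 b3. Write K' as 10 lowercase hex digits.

|K| = 8 > B = 5, so first hash the key.
H(K): even-index sum = 585 mod 256 = 73; odd-index sum = 565 mod 256 = 53 → 49 35.
Zero-pad H(K) = 49 35 to 5 bytes: K' = 49 35 00 00 00.

4935000000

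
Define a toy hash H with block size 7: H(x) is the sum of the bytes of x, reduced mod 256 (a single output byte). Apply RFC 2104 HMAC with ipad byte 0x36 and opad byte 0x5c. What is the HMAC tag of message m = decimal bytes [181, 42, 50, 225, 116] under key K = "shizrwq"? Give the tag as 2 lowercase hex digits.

c4

Key "shizrwq" = 73 68 69 7a 72 77 71 is exactly B = 7 bytes: K' = 73 68 69 7a 72 77 71.
K' ⊕ ipad = 45 5e 5f 4c 44 41 47.  K' ⊕ opad = 2f 34 35 26 2e 2b 2d.
Inner input = (K'⊕ipad) ∥ m = 45 5e 5f 4c 44 41 47 ∥ b5 2a 32 e1 74.
Inner hash: sum = 69+94+95+76+68+65+71+181+42+50+225+116 = 1152; mod 256 = 128 → 80.
Outer input = (K'⊕opad) ∥ inner = 2f 34 35 26 2e 2b 2d ∥ 80.
Outer hash (tag): sum = 47+52+53+38+46+43+45+128 = 452; mod 256 = 196 → c4.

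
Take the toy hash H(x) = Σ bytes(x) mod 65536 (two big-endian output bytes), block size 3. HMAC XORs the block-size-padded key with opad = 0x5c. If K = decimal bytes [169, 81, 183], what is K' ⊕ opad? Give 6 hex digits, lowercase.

Key decimal bytes [169, 81, 183] = a9 51 b7 is exactly B = 3 bytes: K' = a9 51 b7.
XOR each byte with 0x5c: a9⊕5c=f5, 51⊕5c=0d, b7⊕5c=eb.

f50deb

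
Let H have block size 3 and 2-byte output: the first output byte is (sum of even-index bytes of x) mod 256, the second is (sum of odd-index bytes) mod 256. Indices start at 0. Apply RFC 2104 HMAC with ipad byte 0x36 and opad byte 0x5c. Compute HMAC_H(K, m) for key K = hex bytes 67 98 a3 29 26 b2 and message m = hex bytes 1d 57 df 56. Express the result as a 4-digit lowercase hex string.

0918

Key hex bytes 67 98 a3 29 26 b2 is 6 bytes > B = 3, so hash it first: H(key) = 30 73, then zero-pad to 3 bytes: K' = 30 73 00.
K' ⊕ ipad = 06 45 36.  K' ⊕ opad = 6c 2f 5c.
Inner input = (K'⊕ipad) ∥ m = 06 45 36 ∥ 1d 57 df 56.
Inner hash: even-index sum = 233 mod 256 = 233; odd-index sum = 321 mod 256 = 65 → e9 41.
Outer input = (K'⊕opad) ∥ inner = 6c 2f 5c ∥ e9 41.
Outer hash (tag): even-index sum = 265 mod 256 = 9; odd-index sum = 280 mod 256 = 24 → 09 18.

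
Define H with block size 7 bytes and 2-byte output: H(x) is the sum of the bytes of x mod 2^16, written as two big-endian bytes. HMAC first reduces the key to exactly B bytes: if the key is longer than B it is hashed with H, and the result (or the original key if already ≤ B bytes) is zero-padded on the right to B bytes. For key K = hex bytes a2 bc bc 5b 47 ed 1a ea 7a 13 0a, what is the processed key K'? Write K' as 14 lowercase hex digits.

05440000000000

|K| = 11 > B = 7, so first hash the key.
H(K): sum = 162+188+188+91+71+237+26+234+122+19+10 = 1348 → 05 44.
Zero-pad H(K) = 05 44 to 7 bytes: K' = 05 44 00 00 00 00 00.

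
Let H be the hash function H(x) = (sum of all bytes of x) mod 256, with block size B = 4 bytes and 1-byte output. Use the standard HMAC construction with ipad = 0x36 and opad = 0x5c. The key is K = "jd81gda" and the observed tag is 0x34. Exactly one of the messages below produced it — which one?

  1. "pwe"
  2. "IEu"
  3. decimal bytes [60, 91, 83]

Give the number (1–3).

3

Key "jd81gda" = 6a 64 38 31 67 64 61 is 7 bytes > B = 4, so hash it first: H(key) = 63, then zero-pad to 4 bytes: K' = 63 00 00 00.
K' ⊕ ipad = 55 36 36 36; K' ⊕ opad = 3f 5c 5c 5c.
m1: inner = H(55 36 36 36 70 77 65) = 43; tag = H(3f 5c 5c 5c 43) = 96
m2: inner = H(55 36 36 36 49 45 75) = fa; tag = H(3f 5c 5c 5c fa) = 4d
m3: inner = H(55 36 36 36 3c 5b 53) = e1; tag = H(3f 5c 5c 5c e1) = 34 ← matches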